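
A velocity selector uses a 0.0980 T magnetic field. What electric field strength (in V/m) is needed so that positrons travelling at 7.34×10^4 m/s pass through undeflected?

qE = qvB ⇒ E = vB = (7.34×10^4)(0.0980) = 7190 V/m.

E ≈ 7190 V/m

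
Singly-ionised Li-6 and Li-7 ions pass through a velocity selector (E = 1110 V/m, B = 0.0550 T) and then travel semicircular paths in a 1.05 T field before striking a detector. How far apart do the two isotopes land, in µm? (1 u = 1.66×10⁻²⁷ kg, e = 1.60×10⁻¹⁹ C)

Both emerge at v = E/B₁ = 2.02×10^4 m/s.
r = mv/(qB₂), so r₁ = 1.196×10^-3 m and r₂ = 1.396×10^-3 m, giving Δr = 1.99×10^-4 m.
After a semicircle each ion lands a diameter 2r from the entry slit, so the separation is 2Δr = 3.99×10^-4 m.

Δd ≈ 399 µm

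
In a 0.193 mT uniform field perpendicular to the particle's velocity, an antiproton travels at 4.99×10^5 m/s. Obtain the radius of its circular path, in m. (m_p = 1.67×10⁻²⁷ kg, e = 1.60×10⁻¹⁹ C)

r ≈ 27.0 m

The magnetic force provides the centripetal force: qvB = mv²/r, so r = mv/(qB).
r = (1.67×10^-27 kg)(4.99×10^5 m/s) / [(1×1.60×10^-19 C)(1.93×10^-4 T)] = 27.0 m.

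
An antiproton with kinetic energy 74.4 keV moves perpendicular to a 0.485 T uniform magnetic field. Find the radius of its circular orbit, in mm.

Convert the energy: K = 74.4 keV = 1.19×10^-14 J.
v = √(2K/m) = √(2·1.19×10^-14/1.67×10^-27) = 3.78×10^6 m/s.
r = mv/(qB) = (1.67×10^-27)(3.78×10^6) / [(1×1.60×10^-19)(0.485)] = 0.0813 m.

r ≈ 81.3 mm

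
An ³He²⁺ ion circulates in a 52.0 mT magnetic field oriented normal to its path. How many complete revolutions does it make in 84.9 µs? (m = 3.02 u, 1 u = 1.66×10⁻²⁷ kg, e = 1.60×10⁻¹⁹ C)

N = 44

T = 2πm/(qB) = 2π(5.0132×10^-27) / [(2×1.60×10^-19)(0.0520)] = 1.8930×10^-6 s.
N = t/T = 8.49×10^-5 / 1.8930×10^-6 ≈ 44.85, so 44 complete revolutions.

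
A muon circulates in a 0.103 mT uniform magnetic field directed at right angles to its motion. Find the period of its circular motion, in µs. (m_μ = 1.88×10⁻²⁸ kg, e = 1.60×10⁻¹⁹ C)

The cyclotron period is independent of speed: T = 2πm/(qB).
T = 2π(1.88×10^-28) / [(1×1.60×10^-19)(1.03×10^-4)] = 7.17×10^-5 s.

T ≈ 71.7 µs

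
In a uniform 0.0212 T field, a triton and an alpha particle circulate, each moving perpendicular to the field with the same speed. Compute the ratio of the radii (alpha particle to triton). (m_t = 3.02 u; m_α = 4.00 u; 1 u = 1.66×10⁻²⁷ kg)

r = mv/(qB) ⇒ at equal v, r ∝ m/q.
r_{alpha particle}/r_{triton} = 0.662.

ratio ≈ 0.662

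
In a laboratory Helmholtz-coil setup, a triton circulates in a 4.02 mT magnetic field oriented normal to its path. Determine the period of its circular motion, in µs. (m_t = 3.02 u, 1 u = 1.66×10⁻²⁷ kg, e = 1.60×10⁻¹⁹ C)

T ≈ 49.0 µs

The cyclotron period is independent of speed: T = 2πm/(qB).
T = 2π(5.01×10^-27) / [(1×1.60×10^-19)(4.02×10^-3)] = 4.90×10^-5 s.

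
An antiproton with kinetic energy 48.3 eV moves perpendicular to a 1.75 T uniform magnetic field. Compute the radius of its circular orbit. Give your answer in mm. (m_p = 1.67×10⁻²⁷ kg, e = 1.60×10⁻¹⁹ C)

r ≈ 0.574 mm

Convert the energy: K = 48.3 eV = 7.73×10^-18 J.
v = √(2K/m) = √(2·7.73×10^-18/1.67×10^-27) = 9.62×10^4 m/s.
r = mv/(qB) = (1.67×10^-27)(9.62×10^4) / [(1×1.60×10^-19)(1.75)] = 5.74×10^-4 m.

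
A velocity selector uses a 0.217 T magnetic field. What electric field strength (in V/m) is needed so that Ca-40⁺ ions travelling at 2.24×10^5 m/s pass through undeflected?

qE = qvB ⇒ E = vB = (2.24×10^5)(0.217) = 4.86×10^4 V/m.

E ≈ 4.86×10^4 V/m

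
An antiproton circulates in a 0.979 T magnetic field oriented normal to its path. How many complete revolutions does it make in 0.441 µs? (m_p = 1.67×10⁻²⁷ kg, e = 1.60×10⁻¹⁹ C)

T = 2πm/(qB) = 2π(1.67×10^-27) / [(1×1.60×10^-19)(0.979)] = 6.6987×10^-8 s.
N = t/T = 4.41×10^-7 / 6.6987×10^-8 ≈ 6.58, so 6 complete revolutions.

N = 6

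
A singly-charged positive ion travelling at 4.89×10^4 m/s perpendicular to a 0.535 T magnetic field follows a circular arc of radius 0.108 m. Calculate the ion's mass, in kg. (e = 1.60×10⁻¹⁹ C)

qvB = mv²/r ⇒ m = qBr/v.
m = (1×1.60×10^-19)(0.535)(0.108) / (4.89×10^4) = 1.89×10^-25 kg.

m ≈ 1.89×10^-25 kg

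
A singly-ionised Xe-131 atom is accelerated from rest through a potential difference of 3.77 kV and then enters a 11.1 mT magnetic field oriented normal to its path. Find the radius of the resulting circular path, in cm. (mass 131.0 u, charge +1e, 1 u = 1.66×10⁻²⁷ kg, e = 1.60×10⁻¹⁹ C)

r ≈ 912 cm

The kinetic energy gained is K = qV = (1×1.60×10^-19)(3770) = 6.03×10^-16 J.
v = √(2K/m) = 7.45×10^4 m/s.
r = mv/(qB) = (2.17×10^-25)(7.45×10^4) / [(1×1.60×10^-19)(0.0111)] = 9.12 m.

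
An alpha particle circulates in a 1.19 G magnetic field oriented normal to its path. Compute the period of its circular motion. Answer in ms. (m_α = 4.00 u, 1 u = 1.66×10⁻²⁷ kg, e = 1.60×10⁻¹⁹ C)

The cyclotron period is independent of speed: T = 2πm/(qB).
T = 2π(6.64×10^-27) / [(2×1.60×10^-19)(1.19×10^-4)] = 1.10×10^-3 s.

T ≈ 1.10 ms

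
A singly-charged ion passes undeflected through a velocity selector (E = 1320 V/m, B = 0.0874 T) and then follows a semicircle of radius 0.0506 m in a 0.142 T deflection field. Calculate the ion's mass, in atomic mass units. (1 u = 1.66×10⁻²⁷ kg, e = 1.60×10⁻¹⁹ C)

v = E/B₁ = 1.51×10^4 m/s.
From r = mv/(qB₂), m = qB₂r/v = (1×1.60×10^-19)(0.142)(0.0506) / (1.51×10^4) = 7.61×10^-26 kg.
In atomic mass units: m = 7.61×10^-26 / 1.66×10^-27 = 45.9 u.

m ≈ 45.9 u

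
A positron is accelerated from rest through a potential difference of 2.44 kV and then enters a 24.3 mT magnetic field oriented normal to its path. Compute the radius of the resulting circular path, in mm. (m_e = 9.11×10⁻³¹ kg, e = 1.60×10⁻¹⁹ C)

The kinetic energy gained is K = qV = (1×1.60×10^-19)(2440) = 3.90×10^-16 J.
v = √(2K/m) = 2.93×10^7 m/s.
r = mv/(qB) = (9.11×10^-31)(2.93×10^7) / [(1×1.60×10^-19)(0.0243)] = 6.86×10^-3 m.

r ≈ 6.86 mm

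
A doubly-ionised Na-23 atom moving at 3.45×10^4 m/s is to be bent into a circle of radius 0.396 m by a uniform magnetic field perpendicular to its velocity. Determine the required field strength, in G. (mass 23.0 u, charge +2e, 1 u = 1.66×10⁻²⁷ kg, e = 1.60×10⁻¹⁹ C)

B ≈ 104 G

qvB = mv²/r gives B = mv/(qr).
B = (3.82×10^-26)(3.45×10^4) / [(2×1.60×10^-19)(0.396)] = 0.0104 T.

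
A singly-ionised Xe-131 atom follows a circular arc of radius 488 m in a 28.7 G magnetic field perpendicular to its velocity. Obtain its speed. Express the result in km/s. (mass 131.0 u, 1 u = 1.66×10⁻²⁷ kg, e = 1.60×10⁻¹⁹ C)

v ≈ 1030 km/s

From qvB = mv²/r, v = qBr/m.
v = (1×1.60×10^-19)(2.87×10^-3)(488) / (2.17×10^-25) = 1.03×10^6 m/s.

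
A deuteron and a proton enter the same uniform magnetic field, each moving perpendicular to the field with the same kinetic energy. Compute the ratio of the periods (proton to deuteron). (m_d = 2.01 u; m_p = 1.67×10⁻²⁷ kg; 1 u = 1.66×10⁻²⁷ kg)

T = 2πm/(qB) is independent of speed, so T₂/T₁ = (m₂/q₂)/(m₁/q₁).
T_{proton}/T_{deuteron} = (1.67×10^-27/1e) / (3.34×10^-27/1e) = 0.501.

ratio ≈ 0.501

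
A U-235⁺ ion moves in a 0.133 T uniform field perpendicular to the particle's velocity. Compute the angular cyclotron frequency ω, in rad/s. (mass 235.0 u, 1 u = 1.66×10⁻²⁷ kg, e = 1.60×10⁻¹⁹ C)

ω ≈ 5.46×10^4 rad/s

ω = qB/m = (1×1.60×10^-19)(0.133) / (3.90×10^-25) = 5.46×10^4 rad/s.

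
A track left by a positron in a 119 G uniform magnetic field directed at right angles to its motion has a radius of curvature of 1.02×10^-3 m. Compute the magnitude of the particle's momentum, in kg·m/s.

Since qvB = mv²/r, the momentum p = mv = qBr.
p = (1×1.60×10^-19)(0.0119)(1.02×10^-3) = 1.94×10^-24 kg·m/s.

p ≈ 1.94×10^-24 kg·m/s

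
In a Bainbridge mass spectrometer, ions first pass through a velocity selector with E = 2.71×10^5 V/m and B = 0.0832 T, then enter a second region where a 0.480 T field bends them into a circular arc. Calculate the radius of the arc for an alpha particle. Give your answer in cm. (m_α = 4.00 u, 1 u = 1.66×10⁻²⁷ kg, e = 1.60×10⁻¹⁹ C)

The selector passes v = E/B = 2.71×10^5/0.0832 = 3.26×10^6 m/s.
In the deflection region, r = mv/(qB₂) = (6.64×10^-27)(3.26×10^6) / [(2×1.60×10^-19)(0.480)] = 0.141 m.

r ≈ 14.1 cm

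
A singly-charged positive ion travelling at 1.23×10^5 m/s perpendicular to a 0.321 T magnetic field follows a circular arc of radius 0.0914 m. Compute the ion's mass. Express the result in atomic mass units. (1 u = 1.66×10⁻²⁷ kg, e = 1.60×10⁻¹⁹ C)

m ≈ 23.0 u

qvB = mv²/r ⇒ m = qBr/v.
m = (1×1.60×10^-19)(0.321)(0.0914) / (1.23×10^5) = 3.82×10^-26 kg = 23.0 u.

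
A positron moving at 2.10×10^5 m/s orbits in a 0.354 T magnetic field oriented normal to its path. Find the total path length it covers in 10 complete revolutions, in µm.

r = mv/(qB) = 3.38×10^-6 m, so one revolution covers 2πr = 2.12×10^-5 m.
In 10 revolutions: L = 10·2πr = 2.12×10^-4 m.

L ≈ 212 µm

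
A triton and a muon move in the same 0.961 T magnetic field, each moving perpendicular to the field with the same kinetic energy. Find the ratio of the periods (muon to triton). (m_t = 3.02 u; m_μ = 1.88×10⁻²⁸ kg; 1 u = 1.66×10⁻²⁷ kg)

T = 2πm/(qB) is independent of speed, so T₂/T₁ = (m₂/q₂)/(m₁/q₁).
T_{muon}/T_{triton} = (1.88×10^-28/1e) / (5.01×10^-27/1e) = 0.0375.

ratio ≈ 0.0375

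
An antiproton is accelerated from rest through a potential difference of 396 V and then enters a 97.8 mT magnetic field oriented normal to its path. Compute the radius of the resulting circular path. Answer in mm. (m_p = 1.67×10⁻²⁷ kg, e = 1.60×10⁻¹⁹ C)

r ≈ 29.4 mm

The kinetic energy gained is K = qV = (1×1.60×10^-19)(396) = 6.34×10^-17 J.
v = √(2K/m) = 2.75×10^5 m/s.
r = mv/(qB) = (1.67×10^-27)(2.75×10^5) / [(1×1.60×10^-19)(0.0978)] = 0.0294 m.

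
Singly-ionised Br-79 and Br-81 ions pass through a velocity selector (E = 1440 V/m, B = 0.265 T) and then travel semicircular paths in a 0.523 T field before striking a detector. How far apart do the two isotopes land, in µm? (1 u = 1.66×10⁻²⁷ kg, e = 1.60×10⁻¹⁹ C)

Δd ≈ 431 µm

Both emerge at v = E/B₁ = 5430 m/s.
r = mv/(qB₂), so r₁ = 8.516×10^-3 m and r₂ = 8.731×10^-3 m, giving Δr = 2.16×10^-4 m.
After a semicircle each ion lands a diameter 2r from the entry slit, so the separation is 2Δr = 4.31×10^-4 m.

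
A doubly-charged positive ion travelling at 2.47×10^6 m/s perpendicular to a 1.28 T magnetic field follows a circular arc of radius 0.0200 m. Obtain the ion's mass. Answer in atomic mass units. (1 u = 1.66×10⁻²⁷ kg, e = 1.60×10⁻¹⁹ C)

qvB = mv²/r ⇒ m = qBr/v.
m = (2×1.60×10^-19)(1.28)(0.0200) / (2.47×10^6) = 3.32×10^-27 kg = 2.00 u.

m ≈ 2.00 u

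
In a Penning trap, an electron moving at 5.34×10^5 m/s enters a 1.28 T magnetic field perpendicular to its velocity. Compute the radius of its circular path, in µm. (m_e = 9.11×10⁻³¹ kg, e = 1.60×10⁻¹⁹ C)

r ≈ 2.38 µm

The magnetic force provides the centripetal force: qvB = mv²/r, so r = mv/(qB).
r = (9.11×10^-31 kg)(5.34×10^5 m/s) / [(1×1.60×10^-19 C)(1.28 T)] = 2.38×10^-6 m.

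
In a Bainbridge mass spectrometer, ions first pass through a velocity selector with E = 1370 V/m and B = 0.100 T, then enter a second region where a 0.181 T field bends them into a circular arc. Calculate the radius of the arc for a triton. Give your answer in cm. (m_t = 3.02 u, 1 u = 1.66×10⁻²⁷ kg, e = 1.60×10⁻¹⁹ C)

r ≈ 0.237 cm

The selector passes v = E/B = 1370/0.100 = 1.37×10^4 m/s.
In the deflection region, r = mv/(qB₂) = (5.01×10^-27)(1.37×10^4) / [(1×1.60×10^-19)(0.181)] = 2.37×10^-3 m.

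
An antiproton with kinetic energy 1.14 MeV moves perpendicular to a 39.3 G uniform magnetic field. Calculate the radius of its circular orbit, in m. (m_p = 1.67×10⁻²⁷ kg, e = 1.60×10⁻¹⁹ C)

r ≈ 39.3 m

Convert the energy: K = 1.14 MeV = 1.82×10^-13 J.
v = √(2K/m) = √(2·1.82×10^-13/1.67×10^-27) = 1.48×10^7 m/s.
r = mv/(qB) = (1.67×10^-27)(1.48×10^7) / [(1×1.60×10^-19)(3.93×10^-3)] = 39.3 m.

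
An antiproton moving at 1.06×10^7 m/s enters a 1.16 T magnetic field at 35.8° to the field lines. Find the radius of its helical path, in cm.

r ≈ 5.58 cm

Only the perpendicular component v⊥ = v sin35.8° = 6.20×10^6 m/s is bent by the field.
r = m v⊥ /(qB) = (1.67×10^-27)(6.20×10^6) / [(1×1.60×10^-19)(1.16)] = 0.0558 m.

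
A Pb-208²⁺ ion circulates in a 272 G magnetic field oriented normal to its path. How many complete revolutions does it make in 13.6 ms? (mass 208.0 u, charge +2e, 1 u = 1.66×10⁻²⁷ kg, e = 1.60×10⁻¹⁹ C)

T = 2πm/(qB) = 2π(3.4528×10^-25) / [(2×1.60×10^-19)(0.0272)] = 2.4925×10^-4 s.
N = t/T = 0.0136 / 2.4925×10^-4 ≈ 54.56, so 54 complete revolutions.

N = 54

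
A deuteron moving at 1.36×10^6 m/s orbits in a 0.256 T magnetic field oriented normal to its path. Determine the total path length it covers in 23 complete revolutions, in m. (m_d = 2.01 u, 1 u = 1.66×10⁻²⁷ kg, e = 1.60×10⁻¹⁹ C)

L ≈ 16.0 m

r = mv/(qB) = 0.111 m, so one revolution covers 2πr = 0.696 m.
In 23 revolutions: L = 23·2πr = 16.0 m.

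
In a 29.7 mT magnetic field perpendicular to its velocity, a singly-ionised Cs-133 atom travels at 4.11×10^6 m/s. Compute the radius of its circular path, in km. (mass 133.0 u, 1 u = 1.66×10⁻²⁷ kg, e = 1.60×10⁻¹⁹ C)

r ≈ 0.191 km

The magnetic force provides the centripetal force: qvB = mv²/r, so r = mv/(qB).
r = (2.21×10^-25 kg)(4.11×10^6 m/s) / [(1×1.60×10^-19 C)(0.0297 T)] = 191 m.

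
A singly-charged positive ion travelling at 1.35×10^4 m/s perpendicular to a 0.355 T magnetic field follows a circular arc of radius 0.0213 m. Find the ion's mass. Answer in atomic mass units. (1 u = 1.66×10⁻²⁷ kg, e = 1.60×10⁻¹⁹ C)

qvB = mv²/r ⇒ m = qBr/v.
m = (1×1.60×10^-19)(0.355)(0.0213) / (1.35×10^4) = 8.96×10^-26 kg = 54.0 u.

m ≈ 54.0 u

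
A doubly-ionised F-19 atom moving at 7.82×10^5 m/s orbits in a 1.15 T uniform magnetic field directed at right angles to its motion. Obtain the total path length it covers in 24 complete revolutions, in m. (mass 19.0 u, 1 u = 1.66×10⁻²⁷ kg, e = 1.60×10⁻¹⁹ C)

L ≈ 10.1 m

r = mv/(qB) = 0.0670 m, so one revolution covers 2πr = 0.421 m.
In 24 revolutions: L = 24·2πr = 10.1 m.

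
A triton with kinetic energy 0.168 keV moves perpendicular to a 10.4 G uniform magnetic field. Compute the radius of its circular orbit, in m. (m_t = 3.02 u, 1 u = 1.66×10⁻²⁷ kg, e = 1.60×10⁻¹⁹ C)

r ≈ 3.12 m

Convert the energy: K = 0.168 keV = 2.69×10^-17 J.
v = √(2K/m) = √(2·2.69×10^-17/5.01×10^-27) = 1.04×10^5 m/s.
r = mv/(qB) = (5.01×10^-27)(1.04×10^5) / [(1×1.60×10^-19)(1.04×10^-3)] = 3.12 m.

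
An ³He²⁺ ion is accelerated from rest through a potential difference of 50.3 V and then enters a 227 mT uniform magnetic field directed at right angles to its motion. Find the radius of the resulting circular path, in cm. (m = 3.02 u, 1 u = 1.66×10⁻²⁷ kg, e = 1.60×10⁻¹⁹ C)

The kinetic energy gained is K = qV = (2×1.60×10^-19)(50.3) = 1.61×10^-17 J.
v = √(2K/m) = 8.01×10^4 m/s.
r = mv/(qB) = (5.01×10^-27)(8.01×10^4) / [(2×1.60×10^-19)(0.227)] = 5.53×10^-3 m.

r ≈ 0.553 cm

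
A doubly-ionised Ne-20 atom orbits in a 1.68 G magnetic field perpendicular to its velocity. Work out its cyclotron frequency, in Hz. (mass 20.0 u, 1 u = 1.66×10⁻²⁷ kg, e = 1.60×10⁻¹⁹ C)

f = qB/(2πm) = (2×1.60×10^-19)(1.68×10^-4) / [2π(3.32×10^-26)] = 258 Hz.

f ≈ 258 Hz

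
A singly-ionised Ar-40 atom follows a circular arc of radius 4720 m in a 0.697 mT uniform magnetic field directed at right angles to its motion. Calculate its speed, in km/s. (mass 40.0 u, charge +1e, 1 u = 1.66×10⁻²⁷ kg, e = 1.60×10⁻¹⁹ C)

v ≈ 7930 km/s

From qvB = mv²/r, v = qBr/m.
v = (1×1.60×10^-19)(6.97×10^-4)(4720) / (6.64×10^-26) = 7.93×10^6 m/s.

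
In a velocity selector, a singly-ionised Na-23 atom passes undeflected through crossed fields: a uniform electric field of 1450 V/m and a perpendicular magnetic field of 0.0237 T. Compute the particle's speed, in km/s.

v ≈ 61.2 km/s

For zero net force, qE = qvB, so v = E/B.
v = (1450) / (0.0237) = 6.12×10^4 m/s.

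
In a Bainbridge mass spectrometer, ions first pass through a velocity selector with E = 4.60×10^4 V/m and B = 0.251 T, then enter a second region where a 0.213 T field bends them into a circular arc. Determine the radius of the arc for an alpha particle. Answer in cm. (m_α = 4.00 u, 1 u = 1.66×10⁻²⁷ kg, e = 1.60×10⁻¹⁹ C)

r ≈ 1.79 cm

The selector passes v = E/B = 4.60×10^4/0.251 = 1.83×10^5 m/s.
In the deflection region, r = mv/(qB₂) = (6.64×10^-27)(1.83×10^5) / [(2×1.60×10^-19)(0.213)] = 0.0179 m.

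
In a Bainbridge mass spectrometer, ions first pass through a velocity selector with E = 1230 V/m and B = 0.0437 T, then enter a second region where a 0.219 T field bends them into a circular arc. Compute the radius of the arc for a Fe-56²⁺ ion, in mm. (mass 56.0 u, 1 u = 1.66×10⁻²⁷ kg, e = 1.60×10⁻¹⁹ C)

r ≈ 37.3 mm

The selector passes v = E/B = 1230/0.0437 = 2.81×10^4 m/s.
In the deflection region, r = mv/(qB₂) = (9.30×10^-26)(2.81×10^4) / [(2×1.60×10^-19)(0.219)] = 0.0373 m.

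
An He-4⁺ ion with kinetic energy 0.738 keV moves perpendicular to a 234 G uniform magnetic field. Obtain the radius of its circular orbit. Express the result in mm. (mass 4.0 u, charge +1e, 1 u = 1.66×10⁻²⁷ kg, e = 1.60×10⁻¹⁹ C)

Convert the energy: K = 0.738 keV = 1.18×10^-16 J.
v = √(2K/m) = √(2·1.18×10^-16/6.64×10^-27) = 1.89×10^5 m/s.
r = mv/(qB) = (6.64×10^-27)(1.89×10^5) / [(1×1.60×10^-19)(0.0234)] = 0.334 m.

r ≈ 334 mm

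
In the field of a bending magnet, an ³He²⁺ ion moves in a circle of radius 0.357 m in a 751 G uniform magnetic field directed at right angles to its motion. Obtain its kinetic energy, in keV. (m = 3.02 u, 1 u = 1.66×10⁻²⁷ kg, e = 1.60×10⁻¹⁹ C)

v = qBr/m = (2×1.60×10^-19)(0.0751)(0.357) / (5.01×10^-27) = 1.71×10^6 m/s.
K = ½mv² = 0.5·(5.01×10^-27)·(1.71×10^6)² = 7.34×10^-15 J = 45.9 keV.

K ≈ 45.9 keV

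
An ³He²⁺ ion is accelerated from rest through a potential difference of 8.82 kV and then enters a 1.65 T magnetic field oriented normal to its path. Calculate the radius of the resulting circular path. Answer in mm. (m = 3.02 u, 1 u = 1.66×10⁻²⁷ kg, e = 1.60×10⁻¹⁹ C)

r ≈ 10.1 mm

The kinetic energy gained is K = qV = (2×1.60×10^-19)(8820) = 2.82×10^-15 J.
v = √(2K/m) = 1.06×10^6 m/s.
r = mv/(qB) = (5.01×10^-27)(1.06×10^6) / [(2×1.60×10^-19)(1.65)] = 0.0101 m.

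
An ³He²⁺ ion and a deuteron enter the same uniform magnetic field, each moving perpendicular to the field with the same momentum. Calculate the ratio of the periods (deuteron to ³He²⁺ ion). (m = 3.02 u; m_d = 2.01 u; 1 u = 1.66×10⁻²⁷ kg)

T = 2πm/(qB) is independent of speed, so T₂/T₁ = (m₂/q₂)/(m₁/q₁).
T_{deuteron}/T_{³He²⁺ ion} = (3.34×10^-27/1e) / (5.01×10^-27/2e) = 1.33.

ratio ≈ 1.33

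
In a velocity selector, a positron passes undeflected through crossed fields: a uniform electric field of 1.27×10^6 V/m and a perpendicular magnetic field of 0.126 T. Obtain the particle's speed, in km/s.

v ≈ 10100 km/s

For zero net force, qE = qvB, so v = E/B.
v = (1.27×10^6) / (0.126) = 1.01×10^7 m/s.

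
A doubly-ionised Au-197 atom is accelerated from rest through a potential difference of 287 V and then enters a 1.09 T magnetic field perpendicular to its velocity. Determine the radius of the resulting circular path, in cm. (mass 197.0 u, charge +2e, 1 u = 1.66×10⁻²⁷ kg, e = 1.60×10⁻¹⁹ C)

The kinetic energy gained is K = qV = (2×1.60×10^-19)(287) = 9.18×10^-17 J.
v = √(2K/m) = 2.37×10^4 m/s.
r = mv/(qB) = (3.27×10^-25)(2.37×10^4) / [(2×1.60×10^-19)(1.09)] = 0.0222 m.

r ≈ 2.22 cm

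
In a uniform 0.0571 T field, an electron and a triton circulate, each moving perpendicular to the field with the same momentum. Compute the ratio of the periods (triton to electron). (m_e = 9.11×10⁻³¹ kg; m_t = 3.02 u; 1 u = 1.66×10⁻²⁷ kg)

T = 2πm/(qB) is independent of speed, so T₂/T₁ = (m₂/q₂)/(m₁/q₁).
T_{triton}/T_{electron} = (5.01×10^-27/1e) / (9.11×10^-31/1e) = 5500.

ratio ≈ 5500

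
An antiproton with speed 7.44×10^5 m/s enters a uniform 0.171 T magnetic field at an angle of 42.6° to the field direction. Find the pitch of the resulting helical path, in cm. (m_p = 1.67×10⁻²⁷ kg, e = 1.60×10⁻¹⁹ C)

pitch ≈ 21.0 cm

The velocity component along B is v∥ = v cos42.6° = 5.48×10^5 m/s.
The cyclotron period T = 2πm/(qB) = 3.84×10^-7 s is set by m, q, B alone.
Pitch = v∥·T = (5.48×10^5)(3.84×10^-7) = 0.210 m.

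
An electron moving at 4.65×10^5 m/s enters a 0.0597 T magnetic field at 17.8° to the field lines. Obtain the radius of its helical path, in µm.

r ≈ 13.6 µm

Only the perpendicular component v⊥ = v sin17.8° = 1.42×10^5 m/s is bent by the field.
r = m v⊥ /(qB) = (9.11×10^-31)(1.42×10^5) / [(1×1.60×10^-19)(0.0597)] = 1.36×10^-5 m.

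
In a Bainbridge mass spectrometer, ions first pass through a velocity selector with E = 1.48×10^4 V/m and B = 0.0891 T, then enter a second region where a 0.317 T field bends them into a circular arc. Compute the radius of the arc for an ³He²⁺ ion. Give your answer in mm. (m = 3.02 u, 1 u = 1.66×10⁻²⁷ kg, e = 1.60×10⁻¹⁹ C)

The selector passes v = E/B = 1.48×10^4/0.0891 = 1.66×10^5 m/s.
In the deflection region, r = mv/(qB₂) = (5.01×10^-27)(1.66×10^5) / [(2×1.60×10^-19)(0.317)] = 8.21×10^-3 m.

r ≈ 8.21 mm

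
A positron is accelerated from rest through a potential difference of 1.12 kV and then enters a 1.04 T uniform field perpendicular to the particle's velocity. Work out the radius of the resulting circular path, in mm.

r ≈ 0.109 mm

The kinetic energy gained is K = qV = (1×1.60×10^-19)(1120) = 1.79×10^-16 J.
v = √(2K/m) = 1.98×10^7 m/s.
r = mv/(qB) = (9.11×10^-31)(1.98×10^7) / [(1×1.60×10^-19)(1.04)] = 1.09×10^-4 m.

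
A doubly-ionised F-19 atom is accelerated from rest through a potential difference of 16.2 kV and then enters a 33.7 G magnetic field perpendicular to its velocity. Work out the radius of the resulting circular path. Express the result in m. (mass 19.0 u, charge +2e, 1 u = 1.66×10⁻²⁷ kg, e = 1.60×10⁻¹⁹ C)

The kinetic energy gained is K = qV = (2×1.60×10^-19)(1.62×10^4) = 5.18×10^-15 J.
v = √(2K/m) = 5.73×10^5 m/s.
r = mv/(qB) = (3.15×10^-26)(5.73×10^5) / [(2×1.60×10^-19)(3.37×10^-3)] = 16.8 m.

r ≈ 16.8 m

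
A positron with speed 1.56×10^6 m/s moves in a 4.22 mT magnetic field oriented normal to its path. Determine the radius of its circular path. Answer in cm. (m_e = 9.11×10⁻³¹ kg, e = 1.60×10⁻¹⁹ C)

The magnetic force provides the centripetal force: qvB = mv²/r, so r = mv/(qB).
r = (9.11×10^-31 kg)(1.56×10^6 m/s) / [(1×1.60×10^-19 C)(4.22×10^-3 T)] = 2.10×10^-3 m.

r ≈ 0.210 cm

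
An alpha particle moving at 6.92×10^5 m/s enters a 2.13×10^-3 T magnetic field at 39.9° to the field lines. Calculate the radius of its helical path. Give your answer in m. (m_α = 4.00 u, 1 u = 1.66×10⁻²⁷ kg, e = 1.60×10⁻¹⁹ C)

r ≈ 4.32 m

Only the perpendicular component v⊥ = v sin39.9° = 4.44×10^5 m/s is bent by the field.
r = m v⊥ /(qB) = (6.64×10^-27)(4.44×10^5) / [(2×1.60×10^-19)(2.13×10^-3)] = 4.32 m.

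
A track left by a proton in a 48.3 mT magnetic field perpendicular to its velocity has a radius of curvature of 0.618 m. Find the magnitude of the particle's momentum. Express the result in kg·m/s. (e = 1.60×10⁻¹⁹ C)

p ≈ 4.78×10^-21 kg·m/s

Since qvB = mv²/r, the momentum p = mv = qBr.
p = (1×1.60×10^-19)(0.0483)(0.618) = 4.78×10^-21 kg·m/s.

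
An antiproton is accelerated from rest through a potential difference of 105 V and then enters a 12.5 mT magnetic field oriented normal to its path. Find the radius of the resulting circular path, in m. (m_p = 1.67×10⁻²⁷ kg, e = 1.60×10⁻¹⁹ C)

The kinetic energy gained is K = qV = (1×1.60×10^-19)(105) = 1.68×10^-17 J.
v = √(2K/m) = 1.42×10^5 m/s.
r = mv/(qB) = (1.67×10^-27)(1.42×10^5) / [(1×1.60×10^-19)(0.0125)] = 0.118 m.

r ≈ 0.118 m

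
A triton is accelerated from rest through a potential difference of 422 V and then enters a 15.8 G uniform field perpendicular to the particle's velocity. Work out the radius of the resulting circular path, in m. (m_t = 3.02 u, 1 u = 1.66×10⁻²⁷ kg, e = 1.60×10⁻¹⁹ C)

The kinetic energy gained is K = qV = (1×1.60×10^-19)(422) = 6.75×10^-17 J.
v = √(2K/m) = 1.64×10^5 m/s.
r = mv/(qB) = (5.01×10^-27)(1.64×10^5) / [(1×1.60×10^-19)(1.58×10^-3)] = 3.25 m.

r ≈ 3.25 m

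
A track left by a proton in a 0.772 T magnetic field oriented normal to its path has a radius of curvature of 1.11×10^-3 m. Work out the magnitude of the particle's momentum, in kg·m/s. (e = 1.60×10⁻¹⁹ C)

p ≈ 1.37×10^-22 kg·m/s

Since qvB = mv²/r, the momentum p = mv = qBr.
p = (1×1.60×10^-19)(0.772)(1.11×10^-3) = 1.37×10^-22 kg·m/s.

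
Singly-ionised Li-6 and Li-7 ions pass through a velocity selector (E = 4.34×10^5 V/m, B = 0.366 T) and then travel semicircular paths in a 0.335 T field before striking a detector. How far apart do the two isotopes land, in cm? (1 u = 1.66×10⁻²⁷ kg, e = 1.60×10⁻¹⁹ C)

Both emerge at v = E/B₁ = 1.19×10^6 m/s.
r = mv/(qB₂), so r₁ = 0.2203 m and r₂ = 0.2571 m, giving Δr = 0.0367 m.
After a semicircle each ion lands a diameter 2r from the entry slit, so the separation is 2Δr = 0.0734 m.

Δd ≈ 7.34 cm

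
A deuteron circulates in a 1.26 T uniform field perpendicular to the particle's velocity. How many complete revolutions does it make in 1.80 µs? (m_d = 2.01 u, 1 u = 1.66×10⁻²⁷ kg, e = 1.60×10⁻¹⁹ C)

T = 2πm/(qB) = 2π(3.3366×10^-27) / [(1×1.60×10^-19)(1.26)] = 1.0399×10^-7 s.
N = t/T = 1.80×10^-6 / 1.0399×10^-7 ≈ 17.31, so 17 complete revolutions.

N = 17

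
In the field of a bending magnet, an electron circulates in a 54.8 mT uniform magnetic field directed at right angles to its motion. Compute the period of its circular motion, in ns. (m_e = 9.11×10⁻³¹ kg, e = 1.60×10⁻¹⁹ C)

T ≈ 0.653 ns

The cyclotron period is independent of speed: T = 2πm/(qB).
T = 2π(9.11×10^-31) / [(1×1.60×10^-19)(0.0548)] = 6.53×10^-10 s.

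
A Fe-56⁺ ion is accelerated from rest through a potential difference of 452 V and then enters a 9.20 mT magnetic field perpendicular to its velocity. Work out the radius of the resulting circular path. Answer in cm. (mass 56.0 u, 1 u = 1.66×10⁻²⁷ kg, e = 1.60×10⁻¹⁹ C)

The kinetic energy gained is K = qV = (1×1.60×10^-19)(452) = 7.23×10^-17 J.
v = √(2K/m) = 3.94×10^4 m/s.
r = mv/(qB) = (9.30×10^-26)(3.94×10^4) / [(1×1.60×10^-19)(9.20×10^-3)] = 2.49 m.

r ≈ 249 cm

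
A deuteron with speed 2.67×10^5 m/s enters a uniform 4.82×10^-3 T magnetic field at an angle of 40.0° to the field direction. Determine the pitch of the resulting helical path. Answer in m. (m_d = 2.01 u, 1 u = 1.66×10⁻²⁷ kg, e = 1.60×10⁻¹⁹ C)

The velocity component along B is v∥ = v cos40.0° = 2.05×10^5 m/s.
The cyclotron period T = 2πm/(qB) = 2.72×10^-5 s is set by m, q, B alone.
Pitch = v∥·T = (2.05×10^5)(2.72×10^-5) = 5.56 m.

pitch ≈ 5.56 m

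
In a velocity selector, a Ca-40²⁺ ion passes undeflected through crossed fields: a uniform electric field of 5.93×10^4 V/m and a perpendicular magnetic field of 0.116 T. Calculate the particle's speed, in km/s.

v ≈ 511 km/s

For zero net force, qE = qvB, so v = E/B.
v = (5.93×10^4) / (0.116) = 5.11×10^5 m/s.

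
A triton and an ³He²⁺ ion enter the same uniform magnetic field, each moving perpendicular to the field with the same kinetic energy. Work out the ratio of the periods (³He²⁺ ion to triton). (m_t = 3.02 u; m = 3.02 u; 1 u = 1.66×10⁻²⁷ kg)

ratio ≈ 0.500

T = 2πm/(qB) is independent of speed, so T₂/T₁ = (m₂/q₂)/(m₁/q₁).
T_{³He²⁺ ion}/T_{triton} = (5.01×10^-27/2e) / (5.01×10^-27/1e) = 0.500.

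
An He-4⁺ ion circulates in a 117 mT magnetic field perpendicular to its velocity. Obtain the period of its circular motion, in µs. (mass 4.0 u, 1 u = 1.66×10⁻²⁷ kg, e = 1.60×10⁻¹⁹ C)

The cyclotron period is independent of speed: T = 2πm/(qB).
T = 2π(6.64×10^-27) / [(1×1.60×10^-19)(0.117)] = 2.23×10^-6 s.

T ≈ 2.23 µs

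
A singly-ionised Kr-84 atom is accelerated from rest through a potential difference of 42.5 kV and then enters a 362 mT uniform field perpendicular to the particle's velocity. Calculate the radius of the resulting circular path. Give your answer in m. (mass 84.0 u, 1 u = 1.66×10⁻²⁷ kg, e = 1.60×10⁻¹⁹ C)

The kinetic energy gained is K = qV = (1×1.60×10^-19)(4.25×10^4) = 6.80×10^-15 J.
v = √(2K/m) = 3.12×10^5 m/s.
r = mv/(qB) = (1.39×10^-25)(3.12×10^5) / [(1×1.60×10^-19)(0.362)] = 0.752 m.

r ≈ 0.752 m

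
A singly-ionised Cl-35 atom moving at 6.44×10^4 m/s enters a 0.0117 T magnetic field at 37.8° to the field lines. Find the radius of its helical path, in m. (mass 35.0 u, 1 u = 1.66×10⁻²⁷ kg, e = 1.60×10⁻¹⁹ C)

r ≈ 1.23 m

Only the perpendicular component v⊥ = v sin37.8° = 3.95×10^4 m/s is bent by the field.
r = m v⊥ /(qB) = (5.81×10^-26)(3.95×10^4) / [(1×1.60×10^-19)(0.0117)] = 1.23 m.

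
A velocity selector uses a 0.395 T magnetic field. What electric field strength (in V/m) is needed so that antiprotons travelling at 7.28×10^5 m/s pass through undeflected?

qE = qvB ⇒ E = vB = (7.28×10^5)(0.395) = 2.88×10^5 V/m.

E ≈ 2.88×10^5 V/m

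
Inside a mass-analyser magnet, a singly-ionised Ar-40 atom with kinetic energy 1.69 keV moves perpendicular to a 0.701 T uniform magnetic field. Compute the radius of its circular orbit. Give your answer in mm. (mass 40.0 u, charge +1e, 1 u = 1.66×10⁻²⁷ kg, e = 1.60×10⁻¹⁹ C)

r ≈ 53.4 mm

Convert the energy: K = 1.69 keV = 2.70×10^-16 J.
v = √(2K/m) = √(2·2.70×10^-16/6.64×10^-26) = 9.02×10^4 m/s.
r = mv/(qB) = (6.64×10^-26)(9.02×10^4) / [(1×1.60×10^-19)(0.701)] = 0.0534 m.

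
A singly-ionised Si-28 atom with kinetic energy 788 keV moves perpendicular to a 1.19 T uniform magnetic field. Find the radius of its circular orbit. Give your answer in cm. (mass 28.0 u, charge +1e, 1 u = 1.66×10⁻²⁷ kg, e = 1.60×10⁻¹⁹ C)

Convert the energy: K = 788 keV = 1.26×10^-13 J.
v = √(2K/m) = √(2·1.26×10^-13/4.65×10^-26) = 2.33×10^6 m/s.
r = mv/(qB) = (4.65×10^-26)(2.33×10^6) / [(1×1.60×10^-19)(1.19)] = 0.569 m.

r ≈ 56.9 cm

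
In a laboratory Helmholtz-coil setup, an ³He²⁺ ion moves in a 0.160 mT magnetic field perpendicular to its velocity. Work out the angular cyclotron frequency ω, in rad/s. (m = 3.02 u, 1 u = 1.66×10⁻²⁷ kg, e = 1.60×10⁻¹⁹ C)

ω ≈ 1.02×10^4 rad/s

ω = qB/m = (2×1.60×10^-19)(1.60×10^-4) / (5.01×10^-27) = 1.02×10^4 rad/s.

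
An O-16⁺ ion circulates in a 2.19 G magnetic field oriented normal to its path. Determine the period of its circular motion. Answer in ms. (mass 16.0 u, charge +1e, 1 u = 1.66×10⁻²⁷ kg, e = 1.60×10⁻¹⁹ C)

The cyclotron period is independent of speed: T = 2πm/(qB).
T = 2π(2.66×10^-26) / [(1×1.60×10^-19)(2.19×10^-4)] = 4.76×10^-3 s.

T ≈ 4.76 ms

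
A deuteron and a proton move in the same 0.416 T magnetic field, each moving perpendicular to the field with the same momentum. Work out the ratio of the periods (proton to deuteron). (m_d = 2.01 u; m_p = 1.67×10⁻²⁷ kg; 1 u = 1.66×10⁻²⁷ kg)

ratio ≈ 0.501

T = 2πm/(qB) is independent of speed, so T₂/T₁ = (m₂/q₂)/(m₁/q₁).
T_{proton}/T_{deuteron} = (1.67×10^-27/1e) / (3.34×10^-27/1e) = 0.501.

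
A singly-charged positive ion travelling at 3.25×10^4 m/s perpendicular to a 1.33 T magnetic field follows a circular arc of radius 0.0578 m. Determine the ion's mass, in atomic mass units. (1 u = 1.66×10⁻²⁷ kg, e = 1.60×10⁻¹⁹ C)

qvB = mv²/r ⇒ m = qBr/v.
m = (1×1.60×10^-19)(1.33)(0.0578) / (3.25×10^4) = 3.78×10^-25 kg = 228 u.

m ≈ 228 u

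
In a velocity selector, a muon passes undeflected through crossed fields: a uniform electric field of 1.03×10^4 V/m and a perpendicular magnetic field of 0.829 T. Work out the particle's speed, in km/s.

For zero net force, qE = qvB, so v = E/B.
v = (1.03×10^4) / (0.829) = 1.24×10^4 m/s.

v ≈ 12.4 km/s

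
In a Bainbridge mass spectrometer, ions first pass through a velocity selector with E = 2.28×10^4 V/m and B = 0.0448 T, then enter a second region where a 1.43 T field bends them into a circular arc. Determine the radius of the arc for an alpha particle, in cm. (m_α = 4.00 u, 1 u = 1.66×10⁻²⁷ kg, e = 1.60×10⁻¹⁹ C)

The selector passes v = E/B = 2.28×10^4/0.0448 = 5.09×10^5 m/s.
In the deflection region, r = mv/(qB₂) = (6.64×10^-27)(5.09×10^5) / [(2×1.60×10^-19)(1.43)] = 7.38×10^-3 m.

r ≈ 0.738 cm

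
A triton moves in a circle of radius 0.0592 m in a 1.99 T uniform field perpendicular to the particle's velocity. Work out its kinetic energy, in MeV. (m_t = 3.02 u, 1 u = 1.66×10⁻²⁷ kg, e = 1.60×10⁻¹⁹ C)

K ≈ 0.221 MeV

v = qBr/m = (1×1.60×10^-19)(1.99)(0.0592) / (5.01×10^-27) = 3.76×10^6 m/s.
K = ½mv² = 0.5·(5.01×10^-27)·(3.76×10^6)² = 3.54×10^-14 J = 0.221 MeV.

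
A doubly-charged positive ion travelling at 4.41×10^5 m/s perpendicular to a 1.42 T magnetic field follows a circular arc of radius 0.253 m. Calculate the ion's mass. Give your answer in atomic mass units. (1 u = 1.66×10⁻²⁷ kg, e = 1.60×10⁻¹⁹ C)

qvB = mv²/r ⇒ m = qBr/v.
m = (2×1.60×10^-19)(1.42)(0.253) / (4.41×10^5) = 2.61×10^-25 kg = 157 u.

m ≈ 157 u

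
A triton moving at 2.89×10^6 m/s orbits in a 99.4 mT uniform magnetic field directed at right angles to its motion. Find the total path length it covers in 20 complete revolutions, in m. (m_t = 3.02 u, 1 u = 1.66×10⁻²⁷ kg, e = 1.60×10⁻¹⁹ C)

L ≈ 114 m

r = mv/(qB) = 0.911 m, so one revolution covers 2πr = 5.72 m.
In 20 revolutions: L = 20·2πr = 114 m.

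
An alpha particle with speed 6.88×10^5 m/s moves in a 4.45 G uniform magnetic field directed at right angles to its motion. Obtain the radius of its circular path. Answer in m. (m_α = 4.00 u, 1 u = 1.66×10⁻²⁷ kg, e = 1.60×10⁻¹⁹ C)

The magnetic force provides the centripetal force: qvB = mv²/r, so r = mv/(qB).
r = (6.64×10^-27 kg)(6.88×10^5 m/s) / [(2×1.60×10^-19 C)(4.45×10^-4 T)] = 32.1 m.

r ≈ 32.1 m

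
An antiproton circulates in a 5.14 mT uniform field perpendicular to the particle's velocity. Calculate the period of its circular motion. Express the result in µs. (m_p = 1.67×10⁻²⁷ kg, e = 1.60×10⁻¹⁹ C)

T ≈ 12.8 µs

The cyclotron period is independent of speed: T = 2πm/(qB).
T = 2π(1.67×10^-27) / [(1×1.60×10^-19)(5.14×10^-3)] = 1.28×10^-5 s.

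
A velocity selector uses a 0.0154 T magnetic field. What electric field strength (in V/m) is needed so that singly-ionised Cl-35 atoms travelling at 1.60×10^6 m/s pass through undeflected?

E ≈ 2.46×10^4 V/m

qE = qvB ⇒ E = vB = (1.60×10^6)(0.0154) = 2.46×10^4 V/m.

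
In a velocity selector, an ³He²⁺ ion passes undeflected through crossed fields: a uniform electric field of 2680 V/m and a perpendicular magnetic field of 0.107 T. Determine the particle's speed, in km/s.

v ≈ 25.0 km/s

For zero net force, qE = qvB, so v = E/B.
v = (2680) / (0.107) = 2.50×10^4 m/s.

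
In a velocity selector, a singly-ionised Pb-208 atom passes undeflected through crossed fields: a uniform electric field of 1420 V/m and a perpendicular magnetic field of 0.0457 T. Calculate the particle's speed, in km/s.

For zero net force, qE = qvB, so v = E/B.
v = (1420) / (0.0457) = 3.11×10^4 m/s.

v ≈ 31.1 km/s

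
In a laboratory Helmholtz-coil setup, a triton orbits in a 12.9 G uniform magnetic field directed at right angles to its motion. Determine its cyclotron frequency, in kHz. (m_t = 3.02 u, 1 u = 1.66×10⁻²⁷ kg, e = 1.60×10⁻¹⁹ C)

f ≈ 6.55 kHz

f = qB/(2πm) = (1×1.60×10^-19)(1.29×10^-3) / [2π(5.01×10^-27)] = 6550 Hz.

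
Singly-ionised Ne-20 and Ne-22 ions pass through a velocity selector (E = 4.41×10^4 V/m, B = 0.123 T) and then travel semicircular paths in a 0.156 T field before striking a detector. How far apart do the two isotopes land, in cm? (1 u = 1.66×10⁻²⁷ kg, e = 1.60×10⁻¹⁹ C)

Δd ≈ 9.54 cm

Both emerge at v = E/B₁ = 3.59×10^5 m/s.
r = mv/(qB₂), so r₁ = 0.4769 m and r₂ = 0.5246 m, giving Δr = 0.0477 m.
After a semicircle each ion lands a diameter 2r from the entry slit, so the separation is 2Δr = 0.0954 m.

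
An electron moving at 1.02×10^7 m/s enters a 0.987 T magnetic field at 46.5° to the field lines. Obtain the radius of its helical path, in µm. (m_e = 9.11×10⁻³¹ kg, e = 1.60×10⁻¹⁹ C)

Only the perpendicular component v⊥ = v sin46.5° = 7.40×10^6 m/s is bent by the field.
r = m v⊥ /(qB) = (9.11×10^-31)(7.40×10^6) / [(1×1.60×10^-19)(0.987)] = 4.27×10^-5 m.

r ≈ 42.7 µm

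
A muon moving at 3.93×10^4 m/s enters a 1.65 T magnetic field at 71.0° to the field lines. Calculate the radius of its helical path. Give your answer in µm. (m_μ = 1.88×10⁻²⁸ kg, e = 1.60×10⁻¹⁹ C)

r ≈ 26.5 µm

Only the perpendicular component v⊥ = v sin71.0° = 3.72×10^4 m/s is bent by the field.
r = m v⊥ /(qB) = (1.88×10^-28)(3.72×10^4) / [(1×1.60×10^-19)(1.65)] = 2.65×10^-5 m.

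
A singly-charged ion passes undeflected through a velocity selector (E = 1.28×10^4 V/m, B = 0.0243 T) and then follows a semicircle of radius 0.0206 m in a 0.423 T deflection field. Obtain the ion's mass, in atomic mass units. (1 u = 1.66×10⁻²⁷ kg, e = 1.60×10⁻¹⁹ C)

v = E/B₁ = 5.27×10^5 m/s.
From r = mv/(qB₂), m = qB₂r/v = (1×1.60×10^-19)(0.423)(0.0206) / (5.27×10^5) = 2.65×10^-27 kg.
In atomic mass units: m = 2.65×10^-27 / 1.66×10^-27 = 1.59 u.

m ≈ 1.59 u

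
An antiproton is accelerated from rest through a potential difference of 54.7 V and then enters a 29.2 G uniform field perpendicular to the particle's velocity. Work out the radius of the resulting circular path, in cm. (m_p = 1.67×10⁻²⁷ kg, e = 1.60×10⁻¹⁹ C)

The kinetic energy gained is K = qV = (1×1.60×10^-19)(54.7) = 8.75×10^-18 J.
v = √(2K/m) = 1.02×10^5 m/s.
r = mv/(qB) = (1.67×10^-27)(1.02×10^5) / [(1×1.60×10^-19)(2.92×10^-3)] = 0.366 m.

r ≈ 36.6 cm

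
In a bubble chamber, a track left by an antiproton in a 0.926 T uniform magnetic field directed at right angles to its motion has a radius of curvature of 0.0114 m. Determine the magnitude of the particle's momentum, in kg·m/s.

p ≈ 1.69×10^-21 kg·m/s

Since qvB = mv²/r, the momentum p = mv = qBr.
p = (1×1.60×10^-19)(0.926)(0.0114) = 1.69×10^-21 kg·m/s.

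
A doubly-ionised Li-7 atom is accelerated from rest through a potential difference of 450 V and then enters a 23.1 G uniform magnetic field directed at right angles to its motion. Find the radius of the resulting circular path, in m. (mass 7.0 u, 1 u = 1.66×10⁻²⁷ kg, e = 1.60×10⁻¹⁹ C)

The kinetic energy gained is K = qV = (2×1.60×10^-19)(450) = 1.44×10^-16 J.
v = √(2K/m) = 1.57×10^5 m/s.
r = mv/(qB) = (1.16×10^-26)(1.57×10^5) / [(2×1.60×10^-19)(2.31×10^-3)] = 2.47 m.

r ≈ 2.47 m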